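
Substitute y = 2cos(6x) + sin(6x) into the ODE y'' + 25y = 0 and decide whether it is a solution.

Verification:
y'' = -72cos(6x) - 36sin(6x)
y'' + 25y ≠ 0 (frequency mismatch: got 36 instead of 25)

No, it is not a solution.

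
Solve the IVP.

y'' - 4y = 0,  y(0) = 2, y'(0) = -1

General solution: y = C₁e^(2x) + C₂e^(-2x)
Applying ICs: C₁ = 3/4, C₂ = 5/4
Particular solution: y = (3/4)e^(2x) + (5/4)e^(-2x)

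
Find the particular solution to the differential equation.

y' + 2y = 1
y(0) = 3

General solution: y = 1/2 + Ce^(-2x)
Applying y(0) = 3: C = 3 - 1/2 = 5/2
Particular solution: y = 1/2 + (5/2)e^(-2x)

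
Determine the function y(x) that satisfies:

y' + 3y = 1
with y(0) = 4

General solution: y = 1/3 + Ce^(-3x)
Applying y(0) = 4: C = 4 - 1/3 = 11/3
Particular solution: y = 1/3 + (11/3)e^(-3x)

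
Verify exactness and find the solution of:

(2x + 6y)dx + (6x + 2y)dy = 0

Verify exactness: ∂M/∂y = ∂N/∂x ✓
Find F(x,y) such that ∂F/∂x = M, ∂F/∂y = N
Solution: x² + 6xy + y² = C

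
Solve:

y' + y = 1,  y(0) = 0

General solution: y = 1 + Ce^(-x)
Applying y(0) = 0: C = 0 - 1 = -1
Particular solution: y = 1 - e^(-x)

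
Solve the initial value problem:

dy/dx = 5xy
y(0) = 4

General solution: y = Ce^(5x²/2)
Applying IC y(0) = 4:
Particular solution: y = 4e^(5x²/2)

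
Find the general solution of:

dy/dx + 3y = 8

Using integrating factor method:

General solution: y = 8/3 + Ce^(-3x)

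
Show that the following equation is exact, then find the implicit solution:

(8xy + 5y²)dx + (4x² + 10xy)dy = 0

Verify exactness: ∂M/∂y = ∂N/∂x ✓
Find F(x,y) such that ∂F/∂x = M, ∂F/∂y = N
Solution: 4x²y + 5xy² = C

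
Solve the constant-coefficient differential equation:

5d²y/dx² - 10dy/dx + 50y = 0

Characteristic equation: 5r² - 10r + 50 = 0
Divide by 5: r² - 2r + 10 = 0
Roots: r = 1 ± 3i (complex conjugates)
General solution: y = e^x(C₁cos(3x) + C₂sin(3x))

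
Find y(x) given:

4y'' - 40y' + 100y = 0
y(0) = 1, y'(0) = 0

General solution: y = (C₁ + C₂x)e^(5x)
Repeated root r = 5
Applying ICs: C₁ = 1, C₂ = -5
Particular solution: y = (1 - 5x)e^(5x)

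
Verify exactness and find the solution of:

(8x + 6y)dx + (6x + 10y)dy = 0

Verify exactness: ∂M/∂y = ∂N/∂x ✓
Find F(x,y) such that ∂F/∂x = M, ∂F/∂y = N
Solution: 4x² + 6xy + 5y² = C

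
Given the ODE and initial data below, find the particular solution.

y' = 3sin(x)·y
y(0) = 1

General solution: y = Ce^(-3cos(x))
Applying IC y(0) = 1:
Particular solution: y = e^(3(1-cos(x)))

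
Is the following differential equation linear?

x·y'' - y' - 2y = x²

Yes. Linear (y and its derivatives appear to the first power only, no products of y terms)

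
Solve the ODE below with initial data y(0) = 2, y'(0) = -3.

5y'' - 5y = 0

General solution: y = C₁e^x + C₂e^(-x)
Applying ICs: C₁ = -1/2, C₂ = 5/2
Particular solution: y = -(1/2)e^x + (5/2)e^(-x)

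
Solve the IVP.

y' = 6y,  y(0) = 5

General solution: y = Ce^(6x)
Applying IC y(0) = 5:
Particular solution: y = 5e^(6x)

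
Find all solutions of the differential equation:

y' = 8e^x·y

Separating variables and integrating:
ln|y| = 8e^x + C

General solution: y = Ce^(8e^x)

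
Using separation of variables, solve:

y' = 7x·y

Separating variables and integrating:
ln|y| = 7x^2/2 + C

General solution: y = Ce^(7x^2/2)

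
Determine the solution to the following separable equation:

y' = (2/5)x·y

Separating variables and integrating:
ln|y| = x^2/5 + C

General solution: y = Ce^(x^2/5)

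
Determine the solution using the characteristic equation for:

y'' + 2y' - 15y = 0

Characteristic equation: r² + 2r - 15 = 0
Roots: r = 3, -5 (distinct real)
General solution: y = C₁e^(3x) + C₂e^(-5x)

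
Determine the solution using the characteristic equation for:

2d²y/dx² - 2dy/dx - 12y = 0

Characteristic equation: 2r² - 2r - 12 = 0
Divide by 2: r² - r - 6 = 0
Roots: r = 3, -2 (distinct real)
General solution: y = C₁e^(3x) + C₂e^(-2x)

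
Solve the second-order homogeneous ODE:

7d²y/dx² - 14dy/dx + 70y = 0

Characteristic equation: 7r² - 14r + 70 = 0
Divide by 7: r² - 2r + 10 = 0
Roots: r = 1 ± 3i (complex conjugates)
General solution: y = e^x(C₁cos(3x) + C₂sin(3x))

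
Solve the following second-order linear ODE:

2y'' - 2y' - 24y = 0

Characteristic equation: 2r² - 2r - 24 = 0
Divide by 2: r² - r - 12 = 0
Roots: r = 4, -3 (distinct real)
General solution: y = C₁e^(4x) + C₂e^(-3x)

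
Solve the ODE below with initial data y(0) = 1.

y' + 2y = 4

General solution: y = 2 + Ce^(-2x)
Applying y(0) = 1: C = 1 - 2 = -1
Particular solution: y = 2 - e^(-2x)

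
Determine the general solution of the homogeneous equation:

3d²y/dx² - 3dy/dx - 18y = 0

Characteristic equation: 3r² - 3r - 18 = 0
Divide by 3: r² - r - 6 = 0
Roots: r = 3, -2 (distinct real)
General solution: y = C₁e^(3x) + C₂e^(-2x)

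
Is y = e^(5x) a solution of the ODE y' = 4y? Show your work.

Verification:
y = e^(5x)
y' = 5e^(5x)
But 4y = 4e^(5x)
y' ≠ 4y — the derivative does not match

No, it is not a solution.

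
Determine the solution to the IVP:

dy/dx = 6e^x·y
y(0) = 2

General solution: y = Ce^(6e^x)
Applying IC y(0) = 2:
Particular solution: y = 2e^(6(e^x - 1))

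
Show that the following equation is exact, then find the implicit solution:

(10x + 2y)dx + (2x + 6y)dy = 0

Verify exactness: ∂M/∂y = ∂N/∂x ✓
Find F(x,y) such that ∂F/∂x = M, ∂F/∂y = N
Solution: 5x² + 2xy + 3y² = C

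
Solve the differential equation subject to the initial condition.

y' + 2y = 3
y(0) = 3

General solution: y = 3/2 + Ce^(-2x)
Applying y(0) = 3: C = 3 - 3/2 = 3/2
Particular solution: y = 3/2 + (3/2)e^(-2x)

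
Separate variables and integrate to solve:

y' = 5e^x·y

Separating variables and integrating:
ln|y| = 5e^x + C

General solution: y = Ce^(5e^x)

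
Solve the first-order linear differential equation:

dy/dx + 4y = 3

Using integrating factor method:

General solution: y = 3/4 + Ce^(-4x)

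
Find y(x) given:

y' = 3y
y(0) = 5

General solution: y = Ce^(3x)
Applying IC y(0) = 5:
Particular solution: y = 5e^(3x)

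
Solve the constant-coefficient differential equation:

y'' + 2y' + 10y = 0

Characteristic equation: r² + 2r + 10 = 0
Roots: r = -1 ± 3i (complex conjugates)
General solution: y = e^(-x)(C₁cos(3x) + C₂sin(3x))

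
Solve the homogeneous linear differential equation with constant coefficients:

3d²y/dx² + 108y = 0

Characteristic equation: 3r² + 108 = 0
Divide by 3: r² + 36 = 0
Roots: r = ±6i (complex conjugates)
General solution: y = C₁cos(6x) + C₂sin(6x)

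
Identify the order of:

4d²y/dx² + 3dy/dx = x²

The order is 2 (highest derivative is of order 2).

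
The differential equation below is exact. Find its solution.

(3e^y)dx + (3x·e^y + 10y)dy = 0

Verify exactness: ∂M/∂y = ∂N/∂x ✓
Find F(x,y) such that ∂F/∂x = M, ∂F/∂y = N
Solution: 3x·e^y + 5y² = C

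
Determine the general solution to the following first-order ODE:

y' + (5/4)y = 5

Using integrating factor method:

General solution: y = 4 + Ce^(-5x/4)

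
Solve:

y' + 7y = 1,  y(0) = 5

General solution: y = 1/7 + Ce^(-7x)
Applying y(0) = 5: C = 5 - 1/7 = 34/7
Particular solution: y = 1/7 + (34/7)e^(-7x)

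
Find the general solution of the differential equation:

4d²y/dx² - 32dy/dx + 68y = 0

Characteristic equation: 4r² - 32r + 68 = 0
Divide by 4: r² - 8r + 17 = 0
Roots: r = 4 ± i (complex conjugates)
General solution: y = e^(4x)(C₁cos(x) + C₂sin(x))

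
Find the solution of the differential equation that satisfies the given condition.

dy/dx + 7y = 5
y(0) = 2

General solution: y = 5/7 + Ce^(-7x)
Applying y(0) = 2: C = 2 - 5/7 = 9/7
Particular solution: y = 5/7 + (9/7)e^(-7x)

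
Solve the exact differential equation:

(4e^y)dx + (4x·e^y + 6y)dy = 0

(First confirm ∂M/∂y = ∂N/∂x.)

Verify exactness: ∂M/∂y = ∂N/∂x ✓
Find F(x,y) such that ∂F/∂x = M, ∂F/∂y = N
Solution: 4x·e^y + 3y² = C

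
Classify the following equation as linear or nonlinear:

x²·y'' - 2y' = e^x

Linear (y and its derivatives appear to the first power only, no products of y terms)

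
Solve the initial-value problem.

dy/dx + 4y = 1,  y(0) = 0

General solution: y = 1/4 + Ce^(-4x)
Applying y(0) = 0: C = 0 - 1/4 = -1/4
Particular solution: y = 1/4 - (1/4)e^(-4x)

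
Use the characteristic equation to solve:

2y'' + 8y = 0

Characteristic equation: 2r² + 8 = 0
Divide by 2: r² + 4 = 0
Roots: r = ±2i (complex conjugates)
General solution: y = C₁cos(2x) + C₂sin(2x)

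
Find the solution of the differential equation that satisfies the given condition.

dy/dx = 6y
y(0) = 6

General solution: y = Ce^(6x)
Applying IC y(0) = 6:
Particular solution: y = 6e^(6x)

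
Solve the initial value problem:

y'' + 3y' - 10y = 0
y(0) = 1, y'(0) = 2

General solution: y = C₁e^(2x) + C₂e^(-5x)
Applying ICs: C₁ = 1, C₂ = 0
Particular solution: y = e^(2x)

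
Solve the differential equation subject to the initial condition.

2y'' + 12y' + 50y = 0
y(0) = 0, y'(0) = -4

General solution: y = e^(-3x)(C₁cos(4x) + C₂sin(4x))
Complex roots r = -3 ± 4i
Applying ICs: C₁ = 0, C₂ = -1
Particular solution: y = e^(-3x)(-sin(4x))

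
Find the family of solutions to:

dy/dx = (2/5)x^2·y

Separating variables and integrating:
ln|y| = 2x^3/15 + C

General solution: y = Ce^(2x^3/15)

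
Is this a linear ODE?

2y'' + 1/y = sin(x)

No. Nonlinear (1/y term)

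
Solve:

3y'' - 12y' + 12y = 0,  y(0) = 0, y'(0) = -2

General solution: y = (C₁ + C₂x)e^(2x)
Repeated root r = 2
Applying ICs: C₁ = 0, C₂ = -2
Particular solution: y = -2xe^(2x)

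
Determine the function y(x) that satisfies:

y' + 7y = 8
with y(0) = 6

General solution: y = 8/7 + Ce^(-7x)
Applying y(0) = 6: C = 6 - 8/7 = 34/7
Particular solution: y = 8/7 + (34/7)e^(-7x)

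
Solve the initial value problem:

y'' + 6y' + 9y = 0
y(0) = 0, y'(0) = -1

General solution: y = (C₁ + C₂x)e^(-3x)
Repeated root r = -3
Applying ICs: C₁ = 0, C₂ = -1
Particular solution: y = -xe^(-3x)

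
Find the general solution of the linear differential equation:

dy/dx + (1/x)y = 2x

Using integrating factor method:

General solution: y = (2/3)x^2 + C/x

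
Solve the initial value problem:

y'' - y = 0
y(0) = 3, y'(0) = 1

General solution: y = C₁e^x + C₂e^(-x)
Applying ICs: C₁ = 2, C₂ = 1
Particular solution: y = 2e^x + e^(-x)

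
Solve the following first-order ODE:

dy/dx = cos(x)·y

Separating variables and integrating:
ln|y| = sin(x) + C

General solution: y = Ce^(sin(x))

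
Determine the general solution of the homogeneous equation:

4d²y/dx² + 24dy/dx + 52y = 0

Characteristic equation: 4r² + 24r + 52 = 0
Divide by 4: r² + 6r + 13 = 0
Roots: r = -3 ± 2i (complex conjugates)
General solution: y = e^(-3x)(C₁cos(2x) + C₂sin(2x))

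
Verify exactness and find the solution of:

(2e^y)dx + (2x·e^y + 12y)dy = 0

Verify exactness: ∂M/∂y = ∂N/∂x ✓
Find F(x,y) such that ∂F/∂x = M, ∂F/∂y = N
Solution: 2x·e^y + 6y² = C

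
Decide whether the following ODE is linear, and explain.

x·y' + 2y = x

Linear (y and its derivatives appear to the first power only, no products of y terms)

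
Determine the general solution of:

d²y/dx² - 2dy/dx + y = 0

Characteristic equation: r² - 2r + 1 = 0
Factored: (r - 1)² = 0
Repeated root: r = 1
General solution: y = (C₁ + C₂x)e^x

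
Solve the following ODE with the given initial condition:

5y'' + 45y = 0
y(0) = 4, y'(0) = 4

General solution: y = C₁cos(3x) + C₂sin(3x)
Complex roots r = ±3i
Applying ICs: C₁ = 4, C₂ = 4/3
Particular solution: y = 4cos(3x) + (4/3)sin(3x)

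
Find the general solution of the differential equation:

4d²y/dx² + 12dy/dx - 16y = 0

Characteristic equation: 4r² + 12r - 16 = 0
Divide by 4: r² + 3r - 4 = 0
Roots: r = 1, -4 (distinct real)
General solution: y = C₁e^x + C₂e^(-4x)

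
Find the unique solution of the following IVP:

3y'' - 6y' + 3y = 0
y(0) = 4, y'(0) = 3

General solution: y = (C₁ + C₂x)e^x
Repeated root r = 1
Applying ICs: C₁ = 4, C₂ = -1
Particular solution: y = (4 - x)e^x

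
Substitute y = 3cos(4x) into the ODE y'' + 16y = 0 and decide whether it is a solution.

Verification:
y'' = -48cos(4x)
y'' + 16y = 0 ✓

Yes, it is a solution.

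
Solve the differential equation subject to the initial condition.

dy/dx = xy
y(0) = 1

General solution: y = Ce^(x²/2)
Applying IC y(0) = 1:
Particular solution: y = e^(x²/2)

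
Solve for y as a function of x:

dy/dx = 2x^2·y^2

Separating variables and integrating:
-1/y = 2x^3/3 + C

General solution: y^-1 = (-2/3)x^3 + C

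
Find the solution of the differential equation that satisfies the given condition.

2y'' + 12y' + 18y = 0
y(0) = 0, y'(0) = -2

General solution: y = (C₁ + C₂x)e^(-3x)
Repeated root r = -3
Applying ICs: C₁ = 0, C₂ = -2
Particular solution: y = -2xe^(-3x)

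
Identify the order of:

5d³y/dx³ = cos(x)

The order is 3 (highest derivative is of order 3).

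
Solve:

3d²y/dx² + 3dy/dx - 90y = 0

Characteristic equation: 3r² + 3r - 90 = 0
Divide by 3: r² + r - 30 = 0
Roots: r = 5, -6 (distinct real)
General solution: y = C₁e^(5x) + C₂e^(-6x)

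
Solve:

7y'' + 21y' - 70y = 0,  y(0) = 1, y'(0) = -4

General solution: y = C₁e^(2x) + C₂e^(-5x)
Applying ICs: C₁ = 1/7, C₂ = 6/7
Particular solution: y = (1/7)e^(2x) + (6/7)e^(-5x)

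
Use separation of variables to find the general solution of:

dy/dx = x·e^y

Separating variables and integrating:
-e^(-y) = x²/2 + C

General solution: y = -ln(C - x²/2)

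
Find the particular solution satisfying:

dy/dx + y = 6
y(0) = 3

General solution: y = 6 + Ce^(-x)
Applying y(0) = 3: C = 3 - 6 = -3
Particular solution: y = 6 - 3e^(-x)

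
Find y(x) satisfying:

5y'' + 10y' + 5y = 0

Characteristic equation: 5r² + 10r + 5 = 0
Divide by 5: r² + 2r + 1 = 0
Factored: (r + 1)² = 0
Repeated root: r = -1
General solution: y = (C₁ + C₂x)e^(-x)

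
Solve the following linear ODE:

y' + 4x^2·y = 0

Using integrating factor method:

General solution: y = Ce^(-4x^3/3)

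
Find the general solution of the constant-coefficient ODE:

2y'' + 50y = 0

Characteristic equation: 2r² + 50 = 0
Divide by 2: r² + 25 = 0
Roots: r = ±5i (complex conjugates)
General solution: y = C₁cos(5x) + C₂sin(5x)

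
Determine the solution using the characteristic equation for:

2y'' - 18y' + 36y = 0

Characteristic equation: 2r² - 18r + 36 = 0
Divide by 2: r² - 9r + 18 = 0
Roots: r = 6, 3 (distinct real)
General solution: y = C₁e^(6x) + C₂e^(3x)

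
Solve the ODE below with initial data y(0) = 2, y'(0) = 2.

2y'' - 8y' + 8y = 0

General solution: y = (C₁ + C₂x)e^(2x)
Repeated root r = 2
Applying ICs: C₁ = 2, C₂ = -2
Particular solution: y = (2 - 2x)e^(2x)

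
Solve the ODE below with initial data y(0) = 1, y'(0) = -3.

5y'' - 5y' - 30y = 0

General solution: y = C₁e^(3x) + C₂e^(-2x)
Applying ICs: C₁ = -1/5, C₂ = 6/5
Particular solution: y = -(1/5)e^(3x) + (6/5)e^(-2x)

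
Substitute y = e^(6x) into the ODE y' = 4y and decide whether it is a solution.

Verification:
y = e^(6x)
y' = 6e^(6x)
But 4y = 4e^(6x)
y' ≠ 4y — the derivative does not match

No, it is not a solution.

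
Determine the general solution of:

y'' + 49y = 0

Characteristic equation: r² + 49 = 0
Roots: r = ±7i (complex conjugates)
General solution: y = C₁cos(7x) + C₂sin(7x)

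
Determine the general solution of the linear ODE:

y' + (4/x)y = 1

Using integrating factor method:

General solution: y = (1/5)x + Cx^(-4)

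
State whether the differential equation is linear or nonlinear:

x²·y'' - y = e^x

Linear (y and its derivatives appear to the first power only, no products of y terms)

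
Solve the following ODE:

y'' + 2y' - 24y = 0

Characteristic equation: r² + 2r - 24 = 0
Roots: r = 4, -6 (distinct real)
General solution: y = C₁e^(4x) + C₂e^(-6x)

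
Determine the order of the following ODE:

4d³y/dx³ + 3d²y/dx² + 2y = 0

The order is 3 (highest derivative is of order 3).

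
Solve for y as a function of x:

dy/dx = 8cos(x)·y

Separating variables and integrating:
ln|y| = 8sin(x) + C

General solution: y = Ce^(8sin(x))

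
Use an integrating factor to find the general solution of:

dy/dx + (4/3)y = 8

Using integrating factor method:

General solution: y = 6 + Ce^(-4x/3)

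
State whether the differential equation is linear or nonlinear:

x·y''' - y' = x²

Linear (y and its derivatives appear to the first power only, no products of y terms)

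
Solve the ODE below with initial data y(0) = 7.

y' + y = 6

General solution: y = 6 + Ce^(-x)
Applying y(0) = 7: C = 7 - 6 = 1
Particular solution: y = 6 + e^(-x)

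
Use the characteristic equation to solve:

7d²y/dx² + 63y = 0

Characteristic equation: 7r² + 63 = 0
Divide by 7: r² + 9 = 0
Roots: r = ±3i (complex conjugates)
General solution: y = C₁cos(3x) + C₂sin(3x)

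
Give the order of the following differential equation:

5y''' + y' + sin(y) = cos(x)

The order is 3 (highest derivative is of order 3).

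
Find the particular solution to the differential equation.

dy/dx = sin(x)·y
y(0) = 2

General solution: y = Ce^(-cos(x))
Applying IC y(0) = 2:
Particular solution: y = 2e^(1-cos(x))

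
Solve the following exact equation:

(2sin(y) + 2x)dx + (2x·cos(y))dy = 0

Verify exactness: ∂M/∂y = ∂N/∂x ✓
Find F(x,y) such that ∂F/∂x = M, ∂F/∂y = N
Solution: 2x·sin(y) + x² = C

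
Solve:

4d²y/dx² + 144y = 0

Characteristic equation: 4r² + 144 = 0
Divide by 4: r² + 36 = 0
Roots: r = ±6i (complex conjugates)
General solution: y = C₁cos(6x) + C₂sin(6x)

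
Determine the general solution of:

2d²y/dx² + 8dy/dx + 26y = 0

Characteristic equation: 2r² + 8r + 26 = 0
Divide by 2: r² + 4r + 13 = 0
Roots: r = -2 ± 3i (complex conjugates)
General solution: y = e^(-2x)(C₁cos(3x) + C₂sin(3x))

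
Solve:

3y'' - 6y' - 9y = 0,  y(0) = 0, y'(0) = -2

General solution: y = C₁e^(3x) + C₂e^(-x)
Applying ICs: C₁ = -1/2, C₂ = 1/2
Particular solution: y = -(1/2)e^(3x) + (1/2)e^(-x)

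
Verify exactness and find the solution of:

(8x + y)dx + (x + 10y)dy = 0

Verify exactness: ∂M/∂y = ∂N/∂x ✓
Find F(x,y) such that ∂F/∂x = M, ∂F/∂y = N
Solution: 4x² + xy + 5y² = C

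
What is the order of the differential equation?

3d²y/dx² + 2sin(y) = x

The order is 2 (highest derivative is of order 2).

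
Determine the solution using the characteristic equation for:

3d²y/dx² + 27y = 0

Characteristic equation: 3r² + 27 = 0
Divide by 3: r² + 9 = 0
Roots: r = ±3i (complex conjugates)
General solution: y = C₁cos(3x) + C₂sin(3x)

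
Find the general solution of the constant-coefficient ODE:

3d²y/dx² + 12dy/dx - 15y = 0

Characteristic equation: 3r² + 12r - 15 = 0
Divide by 3: r² + 4r - 5 = 0
Roots: r = 1, -5 (distinct real)
General solution: y = C₁e^x + C₂e^(-5x)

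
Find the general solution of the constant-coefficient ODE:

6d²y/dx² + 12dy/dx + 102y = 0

Characteristic equation: 6r² + 12r + 102 = 0
Divide by 6: r² + 2r + 17 = 0
Roots: r = -1 ± 4i (complex conjugates)
General solution: y = e^(-x)(C₁cos(4x) + C₂sin(4x))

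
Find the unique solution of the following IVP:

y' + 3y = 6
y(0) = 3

General solution: y = 2 + Ce^(-3x)
Applying y(0) = 3: C = 3 - 2 = 1
Particular solution: y = 2 + e^(-3x)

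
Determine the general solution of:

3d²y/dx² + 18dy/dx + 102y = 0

Characteristic equation: 3r² + 18r + 102 = 0
Divide by 3: r² + 6r + 34 = 0
Roots: r = -3 ± 5i (complex conjugates)
General solution: y = e^(-3x)(C₁cos(5x) + C₂sin(5x))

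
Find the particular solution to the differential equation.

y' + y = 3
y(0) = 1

General solution: y = 3 + Ce^(-x)
Applying y(0) = 1: C = 1 - 3 = -2
Particular solution: y = 3 - 2e^(-x)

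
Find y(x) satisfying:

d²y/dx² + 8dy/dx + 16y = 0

Characteristic equation: r² + 8r + 16 = 0
Factored: (r + 4)² = 0
Repeated root: r = -4
General solution: y = (C₁ + C₂x)e^(-4x)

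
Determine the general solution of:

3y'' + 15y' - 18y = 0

Characteristic equation: 3r² + 15r - 18 = 0
Divide by 3: r² + 5r - 6 = 0
Roots: r = 1, -6 (distinct real)
General solution: y = C₁e^x + C₂e^(-6x)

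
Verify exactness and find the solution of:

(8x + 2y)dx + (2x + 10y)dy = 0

Verify exactness: ∂M/∂y = ∂N/∂x ✓
Find F(x,y) such that ∂F/∂x = M, ∂F/∂y = N
Solution: 4x² + 2xy + 5y² = C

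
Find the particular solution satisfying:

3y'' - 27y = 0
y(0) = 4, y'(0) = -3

General solution: y = C₁e^(3x) + C₂e^(-3x)
Applying ICs: C₁ = 3/2, C₂ = 5/2
Particular solution: y = (3/2)e^(3x) + (5/2)e^(-3x)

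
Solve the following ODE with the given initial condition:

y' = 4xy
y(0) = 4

General solution: y = Ce^(2x²)
Applying IC y(0) = 4:
Particular solution: y = 4e^(2x²)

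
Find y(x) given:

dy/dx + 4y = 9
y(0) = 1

General solution: y = 9/4 + Ce^(-4x)
Applying y(0) = 1: C = 1 - 9/4 = -5/4
Particular solution: y = 9/4 - (5/4)e^(-4x)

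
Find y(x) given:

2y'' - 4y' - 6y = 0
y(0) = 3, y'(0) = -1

General solution: y = C₁e^(3x) + C₂e^(-x)
Applying ICs: C₁ = 1/2, C₂ = 5/2
Particular solution: y = (1/2)e^(3x) + (5/2)e^(-x)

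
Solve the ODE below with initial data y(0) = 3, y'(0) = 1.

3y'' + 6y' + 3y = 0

General solution: y = (C₁ + C₂x)e^(-x)
Repeated root r = -1
Applying ICs: C₁ = 3, C₂ = 4
Particular solution: y = (3 + 4x)e^(-x)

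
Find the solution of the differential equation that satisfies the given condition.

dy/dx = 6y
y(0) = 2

General solution: y = Ce^(6x)
Applying IC y(0) = 2:
Particular solution: y = 2e^(6x)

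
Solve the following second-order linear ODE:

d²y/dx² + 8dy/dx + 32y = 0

Characteristic equation: r² + 8r + 32 = 0
Roots: r = -4 ± 4i (complex conjugates)
General solution: y = e^(-4x)(C₁cos(4x) + C₂sin(4x))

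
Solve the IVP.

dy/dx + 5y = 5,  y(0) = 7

General solution: y = 1 + Ce^(-5x)
Applying y(0) = 7: C = 7 - 1 = 6
Particular solution: y = 1 + 6e^(-5x)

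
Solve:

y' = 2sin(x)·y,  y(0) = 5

General solution: y = Ce^(-2cos(x))
Applying IC y(0) = 5:
Particular solution: y = 5e^(2(1-cos(x)))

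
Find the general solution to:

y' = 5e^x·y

Separating variables and integrating:
ln|y| = 5e^x + C

General solution: y = Ce^(5e^x)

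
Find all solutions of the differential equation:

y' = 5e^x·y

Separating variables and integrating:
ln|y| = 5e^x + C

General solution: y = Ce^(5e^x)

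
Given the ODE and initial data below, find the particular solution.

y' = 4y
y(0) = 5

General solution: y = Ce^(4x)
Applying IC y(0) = 5:
Particular solution: y = 5e^(4x)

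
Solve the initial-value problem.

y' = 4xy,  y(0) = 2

General solution: y = Ce^(2x²)
Applying IC y(0) = 2:
Particular solution: y = 2e^(2x²)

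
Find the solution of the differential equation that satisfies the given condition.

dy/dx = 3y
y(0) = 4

General solution: y = Ce^(3x)
Applying IC y(0) = 4:
Particular solution: y = 4e^(3x)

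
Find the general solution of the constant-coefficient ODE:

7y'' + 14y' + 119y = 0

Characteristic equation: 7r² + 14r + 119 = 0
Divide by 7: r² + 2r + 17 = 0
Roots: r = -1 ± 4i (complex conjugates)
General solution: y = e^(-x)(C₁cos(4x) + C₂sin(4x))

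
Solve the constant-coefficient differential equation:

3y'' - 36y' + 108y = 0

Characteristic equation: 3r² - 36r + 108 = 0
Divide by 3: r² - 12r + 36 = 0
Factored: (r - 6)² = 0
Repeated root: r = 6
General solution: y = (C₁ + C₂x)e^(6x)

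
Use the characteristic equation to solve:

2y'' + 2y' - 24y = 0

Characteristic equation: 2r² + 2r - 24 = 0
Divide by 2: r² + r - 12 = 0
Roots: r = 3, -4 (distinct real)
General solution: y = C₁e^(3x) + C₂e^(-4x)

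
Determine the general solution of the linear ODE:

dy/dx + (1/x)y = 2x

Using integrating factor method:

General solution: y = (2/3)x^2 + C/x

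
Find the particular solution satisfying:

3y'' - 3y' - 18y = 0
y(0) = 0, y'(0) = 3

General solution: y = C₁e^(3x) + C₂e^(-2x)
Applying ICs: C₁ = 3/5, C₂ = -3/5
Particular solution: y = (3/5)e^(3x) - (3/5)e^(-2x)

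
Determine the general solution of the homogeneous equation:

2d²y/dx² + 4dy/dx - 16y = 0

Characteristic equation: 2r² + 4r - 16 = 0
Divide by 2: r² + 2r - 8 = 0
Roots: r = 2, -4 (distinct real)
General solution: y = C₁e^(2x) + C₂e^(-4x)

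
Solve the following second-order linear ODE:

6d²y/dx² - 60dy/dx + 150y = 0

Characteristic equation: 6r² - 60r + 150 = 0
Divide by 6: r² - 10r + 25 = 0
Factored: (r - 5)² = 0
Repeated root: r = 5
General solution: y = (C₁ + C₂x)e^(5x)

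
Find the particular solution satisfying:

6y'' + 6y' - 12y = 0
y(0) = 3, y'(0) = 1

General solution: y = C₁e^x + C₂e^(-2x)
Applying ICs: C₁ = 7/3, C₂ = 2/3
Particular solution: y = (7/3)e^x + (2/3)e^(-2x)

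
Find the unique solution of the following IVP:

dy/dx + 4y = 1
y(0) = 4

General solution: y = 1/4 + Ce^(-4x)
Applying y(0) = 4: C = 4 - 1/4 = 15/4
Particular solution: y = 1/4 + (15/4)e^(-4x)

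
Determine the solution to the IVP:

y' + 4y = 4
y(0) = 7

General solution: y = 1 + Ce^(-4x)
Applying y(0) = 7: C = 7 - 1 = 6
Particular solution: y = 1 + 6e^(-4x)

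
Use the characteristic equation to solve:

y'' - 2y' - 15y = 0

Characteristic equation: r² - 2r - 15 = 0
Roots: r = 5, -3 (distinct real)
General solution: y = C₁e^(5x) + C₂e^(-3x)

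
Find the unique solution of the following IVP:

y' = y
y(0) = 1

General solution: y = Ce^x
Applying IC y(0) = 1:
Particular solution: y = e^x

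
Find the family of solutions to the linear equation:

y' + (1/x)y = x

Using integrating factor method:

General solution: y = (1/3)x^2 + C/x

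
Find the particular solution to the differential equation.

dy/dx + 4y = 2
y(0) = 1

General solution: y = 1/2 + Ce^(-4x)
Applying y(0) = 1: C = 1 - 1/2 = 1/2
Particular solution: y = 1/2 + (1/2)e^(-4x)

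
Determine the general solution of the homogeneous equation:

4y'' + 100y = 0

Characteristic equation: 4r² + 100 = 0
Divide by 4: r² + 25 = 0
Roots: r = ±5i (complex conjugates)
General solution: y = C₁cos(5x) + C₂sin(5x)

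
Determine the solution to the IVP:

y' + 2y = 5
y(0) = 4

General solution: y = 5/2 + Ce^(-2x)
Applying y(0) = 4: C = 4 - 5/2 = 3/2
Particular solution: y = 5/2 + (3/2)e^(-2x)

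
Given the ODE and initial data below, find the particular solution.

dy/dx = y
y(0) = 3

General solution: y = Ce^x
Applying IC y(0) = 3:
Particular solution: y = 3e^x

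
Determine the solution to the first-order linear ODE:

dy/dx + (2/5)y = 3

Using integrating factor method:

General solution: y = 15/2 + Ce^(-2x/5)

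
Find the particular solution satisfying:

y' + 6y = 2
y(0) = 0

General solution: y = 1/3 + Ce^(-6x)
Applying y(0) = 0: C = 0 - 1/3 = -1/3
Particular solution: y = 1/3 - (1/3)e^(-6x)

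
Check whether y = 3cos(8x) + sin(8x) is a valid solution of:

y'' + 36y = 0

Verification:
y'' = -192cos(8x) - 64sin(8x)
y'' + 36y ≠ 0 (frequency mismatch: got 64 instead of 36)

No, it is not a solution.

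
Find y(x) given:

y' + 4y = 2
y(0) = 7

General solution: y = 1/2 + Ce^(-4x)
Applying y(0) = 7: C = 7 - 1/2 = 13/2
Particular solution: y = 1/2 + (13/2)e^(-4x)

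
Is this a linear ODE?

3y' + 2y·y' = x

No. Nonlinear (product y·y')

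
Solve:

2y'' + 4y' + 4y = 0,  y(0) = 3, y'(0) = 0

General solution: y = e^(-x)(C₁cos(x) + C₂sin(x))
Complex roots r = -1 ± i
Applying ICs: C₁ = 3, C₂ = 3
Particular solution: y = e^(-x)(3cos(x) + 3sin(x))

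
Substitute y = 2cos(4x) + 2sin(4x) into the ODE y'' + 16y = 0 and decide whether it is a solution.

Verification:
y'' = -32cos(4x) - 32sin(4x)
y'' + 16y = 0 ✓

Yes, it is a solution.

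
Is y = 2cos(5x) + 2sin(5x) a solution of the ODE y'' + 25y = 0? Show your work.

Verification:
y'' = -50cos(5x) - 50sin(5x)
y'' + 25y = 0 ✓

Yes, it is a solution.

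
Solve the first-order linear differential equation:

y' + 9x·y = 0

Using integrating factor method:

General solution: y = Ce^(-9x^2/2)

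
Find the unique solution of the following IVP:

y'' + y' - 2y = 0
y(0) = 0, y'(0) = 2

General solution: y = C₁e^x + C₂e^(-2x)
Applying ICs: C₁ = 2/3, C₂ = -2/3
Particular solution: y = (2/3)e^x - (2/3)e^(-2x)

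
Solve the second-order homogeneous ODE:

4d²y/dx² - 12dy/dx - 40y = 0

Characteristic equation: 4r² - 12r - 40 = 0
Divide by 4: r² - 3r - 10 = 0
Roots: r = 5, -2 (distinct real)
General solution: y = C₁e^(5x) + C₂e^(-2x)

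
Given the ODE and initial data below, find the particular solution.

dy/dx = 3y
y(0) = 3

General solution: y = Ce^(3x)
Applying IC y(0) = 3:
Particular solution: y = 3e^(3x)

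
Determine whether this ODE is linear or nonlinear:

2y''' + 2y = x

Linear (y and its derivatives appear to the first power only, no products of y terms)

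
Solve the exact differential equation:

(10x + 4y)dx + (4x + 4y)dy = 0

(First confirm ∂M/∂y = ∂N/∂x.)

Verify exactness: ∂M/∂y = ∂N/∂x ✓
Find F(x,y) such that ∂F/∂x = M, ∂F/∂y = N
Solution: 5x² + 4xy + 2y² = C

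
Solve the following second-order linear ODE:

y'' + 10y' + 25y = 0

Characteristic equation: r² + 10r + 25 = 0
Factored: (r + 5)² = 0
Repeated root: r = -5
General solution: y = (C₁ + C₂x)e^(-5x)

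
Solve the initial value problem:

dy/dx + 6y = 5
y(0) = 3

General solution: y = 5/6 + Ce^(-6x)
Applying y(0) = 3: C = 3 - 5/6 = 13/6
Particular solution: y = 5/6 + (13/6)e^(-6x)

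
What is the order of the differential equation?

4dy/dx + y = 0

The order is 1 (highest derivative is of order 1).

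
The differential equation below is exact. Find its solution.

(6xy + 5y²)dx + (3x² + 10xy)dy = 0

Verify exactness: ∂M/∂y = ∂N/∂x ✓
Find F(x,y) such that ∂F/∂x = M, ∂F/∂y = N
Solution: 3x²y + 5xy² = C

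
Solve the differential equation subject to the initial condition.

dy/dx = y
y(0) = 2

General solution: y = Ce^x
Applying IC y(0) = 2:
Particular solution: y = 2e^x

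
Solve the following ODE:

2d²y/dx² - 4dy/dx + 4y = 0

Characteristic equation: 2r² - 4r + 4 = 0
Divide by 2: r² - 2r + 2 = 0
Roots: r = 1 ± i (complex conjugates)
General solution: y = e^x(C₁cos(x) + C₂sin(x))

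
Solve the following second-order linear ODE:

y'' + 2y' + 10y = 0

Characteristic equation: r² + 2r + 10 = 0
Roots: r = -1 ± 3i (complex conjugates)
General solution: y = e^(-x)(C₁cos(3x) + C₂sin(3x))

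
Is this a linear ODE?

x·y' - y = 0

Yes. Linear (y and its derivatives appear to the first power only, no products of y terms)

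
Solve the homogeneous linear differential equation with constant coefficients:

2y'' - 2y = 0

Characteristic equation: 2r² - 2 = 0
Divide by 2: r² - 1 = 0
Roots: r = 1, -1 (distinct real)
General solution: y = C₁e^x + C₂e^(-x)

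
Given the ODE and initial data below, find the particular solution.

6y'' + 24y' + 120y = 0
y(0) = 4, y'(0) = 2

General solution: y = e^(-2x)(C₁cos(4x) + C₂sin(4x))
Complex roots r = -2 ± 4i
Applying ICs: C₁ = 4, C₂ = 5/2
Particular solution: y = e^(-2x)(4cos(4x) + (5/2)sin(4x))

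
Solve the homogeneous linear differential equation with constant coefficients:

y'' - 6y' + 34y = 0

Characteristic equation: r² - 6r + 34 = 0
Roots: r = 3 ± 5i (complex conjugates)
General solution: y = e^(3x)(C₁cos(5x) + C₂sin(5x))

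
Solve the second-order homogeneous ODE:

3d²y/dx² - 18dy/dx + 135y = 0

Characteristic equation: 3r² - 18r + 135 = 0
Divide by 3: r² - 6r + 45 = 0
Roots: r = 3 ± 6i (complex conjugates)
General solution: y = e^(3x)(C₁cos(6x) + C₂sin(6x))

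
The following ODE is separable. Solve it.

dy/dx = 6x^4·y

Separating variables and integrating:
ln|y| = 6x^5/5 + C

General solution: y = Ce^(6x^5/5)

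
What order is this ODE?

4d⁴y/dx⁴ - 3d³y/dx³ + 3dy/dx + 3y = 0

The order is 4 (highest derivative is of order 4).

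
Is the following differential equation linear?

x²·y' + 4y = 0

Yes. Linear (y and its derivatives appear to the first power only, no products of y terms)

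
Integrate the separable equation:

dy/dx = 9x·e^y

Separating variables and integrating:
-e^(-y) = 9x²/2 + C

General solution: y = -ln(C - 9x²/2)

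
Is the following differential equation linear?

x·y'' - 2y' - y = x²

Yes. Linear (y and its derivatives appear to the first power only, no products of y terms)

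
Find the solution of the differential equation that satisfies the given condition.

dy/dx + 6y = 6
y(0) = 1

General solution: y = 1 + Ce^(-6x)
Applying y(0) = 1: C = 1 - 1 = 0
Particular solution: y = 1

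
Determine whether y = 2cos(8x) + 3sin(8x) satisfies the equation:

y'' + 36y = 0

Verification:
y'' = -128cos(8x) - 192sin(8x)
y'' + 36y ≠ 0 (frequency mismatch: got 64 instead of 36)

No, it is not a solution.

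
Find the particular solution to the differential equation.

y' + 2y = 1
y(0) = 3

General solution: y = 1/2 + Ce^(-2x)
Applying y(0) = 3: C = 3 - 1/2 = 5/2
Particular solution: y = 1/2 + (5/2)e^(-2x)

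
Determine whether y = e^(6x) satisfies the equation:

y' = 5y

Verification:
y = e^(6x)
y' = 6e^(6x)
But 5y = 5e^(6x)
y' ≠ 5y — the derivative does not match

No, it is not a solution.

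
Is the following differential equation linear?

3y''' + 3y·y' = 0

No. Nonlinear (product y·y')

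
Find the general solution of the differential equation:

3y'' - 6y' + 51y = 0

Characteristic equation: 3r² - 6r + 51 = 0
Divide by 3: r² - 2r + 17 = 0
Roots: r = 1 ± 4i (complex conjugates)
General solution: y = e^x(C₁cos(4x) + C₂sin(4x))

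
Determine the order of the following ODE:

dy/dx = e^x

The order is 1 (highest derivative is of order 1).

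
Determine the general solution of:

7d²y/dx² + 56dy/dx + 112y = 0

Characteristic equation: 7r² + 56r + 112 = 0
Divide by 7: r² + 8r + 16 = 0
Factored: (r + 4)² = 0
Repeated root: r = -4
General solution: y = (C₁ + C₂x)e^(-4x)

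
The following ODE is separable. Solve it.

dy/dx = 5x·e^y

Separating variables and integrating:
-e^(-y) = 5x²/2 + C

General solution: y = -ln(C - 5x²/2)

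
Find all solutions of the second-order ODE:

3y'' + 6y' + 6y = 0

Characteristic equation: 3r² + 6r + 6 = 0
Divide by 3: r² + 2r + 2 = 0
Roots: r = -1 ± i (complex conjugates)
General solution: y = e^(-x)(C₁cos(x) + C₂sin(x))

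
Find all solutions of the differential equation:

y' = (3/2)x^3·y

Separating variables and integrating:
ln|y| = 3x^4/8 + C

General solution: y = Ce^(3x^4/8)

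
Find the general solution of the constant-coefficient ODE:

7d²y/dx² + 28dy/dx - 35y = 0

Characteristic equation: 7r² + 28r - 35 = 0
Divide by 7: r² + 4r - 5 = 0
Roots: r = 1, -5 (distinct real)
General solution: y = C₁e^x + C₂e^(-5x)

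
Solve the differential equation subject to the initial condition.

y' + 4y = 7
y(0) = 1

General solution: y = 7/4 + Ce^(-4x)
Applying y(0) = 1: C = 1 - 7/4 = -3/4
Particular solution: y = 7/4 - (3/4)e^(-4x)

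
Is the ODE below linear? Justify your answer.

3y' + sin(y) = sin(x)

No. Nonlinear (sin(y) is nonlinear in y)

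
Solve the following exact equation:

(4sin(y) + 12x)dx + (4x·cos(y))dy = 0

Verify exactness: ∂M/∂y = ∂N/∂x ✓
Find F(x,y) such that ∂F/∂x = M, ∂F/∂y = N
Solution: 4x·sin(y) + 6x² = C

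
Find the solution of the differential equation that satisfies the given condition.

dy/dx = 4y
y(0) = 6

General solution: y = Ce^(4x)
Applying IC y(0) = 6:
Particular solution: y = 6e^(4x)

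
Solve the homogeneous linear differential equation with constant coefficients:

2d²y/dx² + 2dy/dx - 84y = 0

Characteristic equation: 2r² + 2r - 84 = 0
Divide by 2: r² + r - 42 = 0
Roots: r = 6, -7 (distinct real)
General solution: y = C₁e^(6x) + C₂e^(-7x)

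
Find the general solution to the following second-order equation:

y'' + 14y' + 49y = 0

Characteristic equation: r² + 14r + 49 = 0
Factored: (r + 7)² = 0
Repeated root: r = -7
General solution: y = (C₁ + C₂x)e^(-7x)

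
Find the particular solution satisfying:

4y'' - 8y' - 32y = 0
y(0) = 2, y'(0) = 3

General solution: y = C₁e^(4x) + C₂e^(-2x)
Applying ICs: C₁ = 7/6, C₂ = 5/6
Particular solution: y = (7/6)e^(4x) + (5/6)e^(-2x)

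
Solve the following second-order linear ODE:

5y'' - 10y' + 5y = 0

Characteristic equation: 5r² - 10r + 5 = 0
Divide by 5: r² - 2r + 1 = 0
Factored: (r - 1)² = 0
Repeated root: r = 1
General solution: y = (C₁ + C₂x)e^x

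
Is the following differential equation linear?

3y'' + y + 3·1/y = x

No. Nonlinear (1/y term)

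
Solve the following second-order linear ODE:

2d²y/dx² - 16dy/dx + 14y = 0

Characteristic equation: 2r² - 16r + 14 = 0
Divide by 2: r² - 8r + 7 = 0
Roots: r = 7, 1 (distinct real)
General solution: y = C₁e^(7x) + C₂e^x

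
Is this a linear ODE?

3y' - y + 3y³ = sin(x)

No. Nonlinear (y³ term)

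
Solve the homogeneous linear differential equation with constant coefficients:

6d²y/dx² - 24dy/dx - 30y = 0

Characteristic equation: 6r² - 24r - 30 = 0
Divide by 6: r² - 4r - 5 = 0
Roots: r = 5, -1 (distinct real)
General solution: y = C₁e^(5x) + C₂e^(-x)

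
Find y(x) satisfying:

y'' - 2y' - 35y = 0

Characteristic equation: r² - 2r - 35 = 0
Roots: r = 7, -5 (distinct real)
General solution: y = C₁e^(7x) + C₂e^(-5x)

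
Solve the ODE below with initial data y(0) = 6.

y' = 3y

General solution: y = Ce^(3x)
Applying IC y(0) = 6:
Particular solution: y = 6e^(3x)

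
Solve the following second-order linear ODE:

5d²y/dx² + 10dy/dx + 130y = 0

Characteristic equation: 5r² + 10r + 130 = 0
Divide by 5: r² + 2r + 26 = 0
Roots: r = -1 ± 5i (complex conjugates)
General solution: y = e^(-x)(C₁cos(5x) + C₂sin(5x))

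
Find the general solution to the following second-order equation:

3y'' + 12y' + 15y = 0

Characteristic equation: 3r² + 12r + 15 = 0
Divide by 3: r² + 4r + 5 = 0
Roots: r = -2 ± i (complex conjugates)
General solution: y = e^(-2x)(C₁cos(x) + C₂sin(x))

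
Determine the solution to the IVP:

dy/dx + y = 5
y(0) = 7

General solution: y = 5 + Ce^(-x)
Applying y(0) = 7: C = 7 - 5 = 2
Particular solution: y = 5 + 2e^(-x)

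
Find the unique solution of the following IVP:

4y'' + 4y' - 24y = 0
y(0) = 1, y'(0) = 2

General solution: y = C₁e^(2x) + C₂e^(-3x)
Applying ICs: C₁ = 1, C₂ = 0
Particular solution: y = e^(2x)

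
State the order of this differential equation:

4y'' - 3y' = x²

The order is 2 (highest derivative is of order 2).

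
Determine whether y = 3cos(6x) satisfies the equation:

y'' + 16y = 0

Verification:
y'' = -108cos(6x)
y'' + 16y ≠ 0 (frequency mismatch: got 36 instead of 16)

No, it is not a solution.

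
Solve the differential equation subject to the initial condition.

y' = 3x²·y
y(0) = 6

General solution: y = Ce^(x³)
Applying IC y(0) = 6:
Particular solution: y = 6e^(x³)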